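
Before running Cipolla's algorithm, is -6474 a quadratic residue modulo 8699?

no

(-6474/8699)
  = -(6474/8699)    [8699 ≡ 3 mod 4 ⇒ (-1/8699) = -1]
  = (3237/8699)    [8699 ≡ 3 mod 8 ⇒ (2/8699) = -1]
  = (8699/3237)    [QR: 3237 ≡ 1 mod 4, sign kept]
  = (2225/3237)    [8699 ≡ 2225 mod 3237]
  = (3237/2225)    [QR: 2225 ≡ 1 mod 4, sign kept]
  = (1012/2225)    [3237 ≡ 1012 mod 2225]
  = (253/2225)    [2225 ≡ 1 mod 8 ⇒ (2/2225)^2 = +1]
  = (2225/253)    [QR: 253 ≡ 1 mod 4, sign kept]
  = (201/253)    [2225 ≡ 201 mod 253]
  = (253/201)    [QR: 201 ≡ 1 mod 4, sign kept]
  = (52/201)    [253 ≡ 52 mod 201]
  = (13/201)    [201 ≡ 1 mod 8 ⇒ (2/201)^2 = +1]
  = (201/13)    [QR: 13 ≡ 1 mod 4, sign kept]
  = (6/13)    [201 ≡ 6 mod 13]
  = -(3/13)    [13 ≡ 5 mod 8 ⇒ (2/13) = -1]
  = -(13/3)    [QR: 13 ≡ 1 mod 4, sign kept]
  = -(1/3)    [13 ≡ 1 mod 3]
  = -1    [(1/3) = 1]
The Legendre symbol is -1, so x^2 ≡ -6474 (mod 8699) has no solution.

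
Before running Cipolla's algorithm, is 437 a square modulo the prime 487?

437 ≡ 1 (mod 4), so quadratic reciprocity gives (437/487) = (487/437). Reduce: 487 ≡ 50 (mod 437). Now have (50/437).
Factor out 2: 50 = 2·25. Since 437 ≡ 5 (mod 8), (2/437) = -1. Now have -(25/437).
25 ≡ 1 (mod 4), so quadratic reciprocity gives (25/437) = (437/25). Reduce: 437 ≡ 12 (mod 25). Now have -(12/25).
Factor out 2: 12 = 2^2·3. Since 25 ≡ 1 (mod 8), (2/25) = +1, and (2/25)^2 = +1. Now have -(3/25).
25 ≡ 1 (mod 4), so quadratic reciprocity gives (3/25) = (25/3). Reduce: 25 ≡ 1 (mod 3). Now have -(1/3).
(1/3) = 1. Collecting the sign factors: -1.
The Legendre symbol is -1, so x^2 ≡ 437 (mod 487) has no solution.

no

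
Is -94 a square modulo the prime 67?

Reduce the numerator: -94 ≡ 40 (mod 67), so (-94|67) = (40|67).
Factor out 2: 40 = 2^3·5. Since 67 ≡ 3 (mod 8), (2|67) = -1, and (2|67)^3 = -1. Now have -(5|67).
5 ≡ 1 (mod 4), so quadratic reciprocity gives (5|67) = (67|5). Reduce: 67 ≡ 2 (mod 5). Now have -(2|5).
Factor out 2: 2 = 2. Since 5 ≡ 5 (mod 8), (2|5) = -1. Now have (1|5).
(1|5) = 1. Collecting the sign factors: 1.
The Legendre symbol is 1, so x^2 ≡ -94 (mod 67) has solution.

yes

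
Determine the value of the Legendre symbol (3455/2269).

1

Reduce the numerator: 3455 ≡ 1186 (mod 2269), so (3455/2269) = (1186/2269).
Factor out 2: 1186 = 2·593. Since 2269 ≡ 5 (mod 8), (2/2269) = -1. Now have -(593/2269).
593 ≡ 1 (mod 4), so quadratic reciprocity gives (593/2269) = (2269/593). Reduce: 2269 ≡ 490 (mod 593). Now have -(490/593).
Factor out 2: 490 = 2·245. Since 593 ≡ 1 (mod 8), (2/593) = +1. Now have -(245/593).
245 ≡ 1 (mod 4), so quadratic reciprocity gives (245/593) = (593/245). Reduce: 593 ≡ 103 (mod 245). Now have -(103/245).
245 ≡ 1 (mod 4), so quadratic reciprocity gives (103/245) = (245/103). Reduce: 245 ≡ 39 (mod 103). Now have -(39/103).
Both 39 ≡ 3 and 103 ≡ 3 (mod 4), so reciprocity gives (39/103) = -(103/39). Reduce: 103 ≡ 25 (mod 39). Now have (25/39).
25 ≡ 1 (mod 4), so quadratic reciprocity gives (25/39) = (39/25). Reduce: 39 ≡ 14 (mod 25). Now have (14/25).
Factor out 2: 14 = 2·7. Since 25 ≡ 1 (mod 8), (2/25) = +1. Now have (7/25).
25 ≡ 1 (mod 4), so quadratic reciprocity gives (7/25) = (25/7). Reduce: 25 ≡ 4 (mod 7). Now have (4/7).
Factor out 2: 4 = 2^2. Since 7 ≡ 7 (mod 8), (2/7) = +1, and (2/7)^2 = +1. Now have (1/7).
(1/7) = 1. Collecting the sign factors: 1.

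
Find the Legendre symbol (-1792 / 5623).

(-1792 / 5623)
  = (3831 / 5623)    [-1792 ≡ 3831 mod 5623]
  = -(5623 / 3831)    [QR: both ≡ 3 mod 4, sign flips]
  = -(1792 / 3831)    [5623 ≡ 1792 mod 3831]
  = -(7 / 3831)    [3831 ≡ 7 mod 8 ⇒ (2 / 3831)^8 = +1]
  = (3831 / 7)    [QR: both ≡ 3 mod 4, sign flips]
  = (2 / 7)    [3831 ≡ 2 mod 7]
  = (1 / 7)    [7 ≡ 7 mod 8 ⇒ (2 / 7) = +1]
  = 1    [(1 / 7) = 1]

1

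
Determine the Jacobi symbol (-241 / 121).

(-241 / 121)
  = (241 / 121)    [121 ≡ 1 mod 4 ⇒ (-1 / 121) = +1]
  = (120 / 121)    [241 ≡ 120 mod 121]
  = (15 / 121)    [121 ≡ 1 mod 8 ⇒ (2 / 121)^3 = +1]
  = (121 / 15)    [QR: 121 ≡ 1 mod 4, sign kept]
  = (1 / 15)    [121 ≡ 1 mod 15]
  = 1    [(1 / 15) = 1]

1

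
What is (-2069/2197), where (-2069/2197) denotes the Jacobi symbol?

Pull out -1: (-2069/2197) = (-1/2197)·(2069/2197). Since 2197 ≡ 1 (mod 4), (-1/2197) = +1. Now have (2069/2197).
2069 ≡ 1 (mod 4), so quadratic reciprocity gives (2069/2197) = (2197/2069). Reduce: 2197 ≡ 128 (mod 2069). Now have (128/2069).
Factor out 2: 128 = 2^7. Since 2069 ≡ 5 (mod 8), (2/2069) = -1, and (2/2069)^7 = -1. Now have -(1/2069).
(1/2069) = 1. Collecting the sign factors: -1.

-1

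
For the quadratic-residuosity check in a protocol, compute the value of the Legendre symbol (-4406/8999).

(-4406/8999)
  = (4593/8999)    [-4406 ≡ 4593 mod 8999]
  = (8999/4593)    [QR: 4593 ≡ 1 mod 4, sign kept]
  = (4406/4593)    [8999 ≡ 4406 mod 4593]
  = (2203/4593)    [4593 ≡ 1 mod 8 ⇒ (2/4593) = +1]
  = (4593/2203)    [QR: 4593 ≡ 1 mod 4, sign kept]
  = (187/2203)    [4593 ≡ 187 mod 2203]
  = -(2203/187)    [QR: both ≡ 3 mod 4, sign flips]
  = -(146/187)    [2203 ≡ 146 mod 187]
  = (73/187)    [187 ≡ 3 mod 8 ⇒ (2/187) = -1]
  = (187/73)    [QR: 73 ≡ 1 mod 4, sign kept]
  = (41/73)    [187 ≡ 41 mod 73]
  = (73/41)    [QR: 41 ≡ 1 mod 4, sign kept]
  = (32/41)    [73 ≡ 32 mod 41]
  = (1/41)    [41 ≡ 1 mod 8 ⇒ (2/41)^5 = +1]
  = 1    [(1/41) = 1]

1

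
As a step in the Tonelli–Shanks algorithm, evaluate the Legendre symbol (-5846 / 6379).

(-5846 / 6379)
  = (533 / 6379)    [-5846 ≡ 533 mod 6379]
  = (6379 / 533)    [QR: 533 ≡ 1 mod 4, sign kept]
  = (516 / 533)    [6379 ≡ 516 mod 533]
  = (129 / 533)    [533 ≡ 5 mod 8 ⇒ (2 / 533)^2 = +1]
  = (533 / 129)    [QR: 129 ≡ 1 mod 4, sign kept]
  = (17 / 129)    [533 ≡ 17 mod 129]
  = (129 / 17)    [QR: 17 ≡ 1 mod 4, sign kept]
  = (10 / 17)    [129 ≡ 10 mod 17]
  = (5 / 17)    [17 ≡ 1 mod 8 ⇒ (2 / 17) = +1]
  = (17 / 5)    [QR: 5 ≡ 1 mod 4, sign kept]
  = (2 / 5)    [17 ≡ 2 mod 5]
  = -(1 / 5)    [5 ≡ 5 mod 8 ⇒ (2 / 5) = -1]
  = -1    [(1 / 5) = 1]

-1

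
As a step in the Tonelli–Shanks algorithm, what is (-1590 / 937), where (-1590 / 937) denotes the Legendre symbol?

-1

Pull out -1: (-1590 / 937) = (-1 / 937)·(1590 / 937). Since 937 ≡ 1 (mod 4), (-1 / 937) = +1. Now have (1590 / 937).
Reduce the numerator: 1590 ≡ 653 (mod 937), so (1590 / 937) = (653 / 937).
653 ≡ 1 (mod 4), so quadratic reciprocity gives (653 / 937) = (937 / 653). Reduce: 937 ≡ 284 (mod 653). Now have (284 / 653).
Factor out 2: 284 = 2^2·71. Since 653 ≡ 5 (mod 8), (2 / 653) = -1, and (2 / 653)^2 = +1. Now have (71 / 653).
653 ≡ 1 (mod 4), so quadratic reciprocity gives (71 / 653) = (653 / 71). Reduce: 653 ≡ 14 (mod 71). Now have (14 / 71).
Factor out 2: 14 = 2·7. Since 71 ≡ 7 (mod 8), (2 / 71) = +1. Now have (7 / 71).
Both 7 ≡ 3 and 71 ≡ 3 (mod 4), so reciprocity gives (7 / 71) = -(71 / 7). Reduce: 71 ≡ 1 (mod 7). Now have -(1 / 7).
(1 / 7) = 1. Collecting the sign factors: -1.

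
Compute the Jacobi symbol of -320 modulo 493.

-1

(-320/493)
  = (173/493)    [-320 ≡ 173 mod 493]
  = (493/173)    [QR: 173 ≡ 1 mod 4, sign kept]
  = (147/173)    [493 ≡ 147 mod 173]
  = (173/147)    [QR: 173 ≡ 1 mod 4, sign kept]
  = (26/147)    [173 ≡ 26 mod 147]
  = -(13/147)    [147 ≡ 3 mod 8 ⇒ (2/147) = -1]
  = -(147/13)    [QR: 13 ≡ 1 mod 4, sign kept]
  = -(4/13)    [147 ≡ 4 mod 13]
  = -(1/13)    [13 ≡ 5 mod 8 ⇒ (2/13)^2 = +1]
  = -1    [(1/13) = 1]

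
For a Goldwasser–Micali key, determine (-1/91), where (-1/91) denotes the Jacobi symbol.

Reduce the numerator: -1 ≡ 90 (mod 91), so (-1/91) = (90/91).
Factor out 2: 90 = 2·45. Since 91 ≡ 3 (mod 8), (2/91) = -1. Now have -(45/91).
45 ≡ 1 (mod 4), so quadratic reciprocity gives (45/91) = (91/45). Reduce: 91 ≡ 1 (mod 45). Now have -(1/45).
(1/45) = 1. Collecting the sign factors: -1.

-1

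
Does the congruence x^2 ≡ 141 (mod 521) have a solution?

(141/521)
  = (521/141)    [QR: 141 ≡ 1 mod 4, sign kept]
  = (98/141)    [521 ≡ 98 mod 141]
  = -(49/141)    [141 ≡ 5 mod 8 ⇒ (2/141) = -1]
  = -(141/49)    [QR: 49 ≡ 1 mod 4, sign kept]
  = -(43/49)    [141 ≡ 43 mod 49]
  = -(49/43)    [QR: 49 ≡ 1 mod 4, sign kept]
  = -(6/43)    [49 ≡ 6 mod 43]
  = (3/43)    [43 ≡ 3 mod 8 ⇒ (2/43) = -1]
  = -(43/3)    [QR: both ≡ 3 mod 4, sign flips]
  = -(1/3)    [43 ≡ 1 mod 3]
  = -1    [(1/3) = 1]
(141/521) = -1, and 521 is prime, so 141 is not a quadratic residue mod 521.

no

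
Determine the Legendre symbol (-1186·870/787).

By multiplicativity, (-1186·870/787) = (-1186/787)·(870/787).
First factor (-1186/787):
Reduce the numerator: -1186 ≡ 388 (mod 787), so (-1186/787) = (388/787).
Factor out 2: 388 = 2^2·97. Since 787 ≡ 3 (mod 8), (2/787) = -1, and (2/787)^2 = +1. Now have (97/787).
97 ≡ 1 (mod 4), so quadratic reciprocity gives (97/787) = (787/97). Reduce: 787 ≡ 11 (mod 97). Now have (11/97).
97 ≡ 1 (mod 4), so quadratic reciprocity gives (11/97) = (97/11). Reduce: 97 ≡ 9 (mod 11). Now have (9/11).
9 ≡ 1 (mod 4), so quadratic reciprocity gives (9/11) = (11/9). Reduce: 11 ≡ 2 (mod 9). Now have (2/9).
Factor out 2: 2 = 2. Since 9 ≡ 1 (mod 8), (2/9) = +1. Now have (1/9).
(1/9) = 1. Collecting the sign factors: 1.
Second factor (870/787):
Reduce the numerator: 870 ≡ 83 (mod 787), so (870/787) = (83/787).
Both 83 ≡ 3 and 787 ≡ 3 (mod 4), so reciprocity gives (83/787) = -(787/83). Reduce: 787 ≡ 40 (mod 83). Now have -(40/83).
Factor out 2: 40 = 2^3·5. Since 83 ≡ 3 (mod 8), (2/83) = -1, and (2/83)^3 = -1. Now have (5/83).
5 ≡ 1 (mod 4), so quadratic reciprocity gives (5/83) = (83/5). Reduce: 83 ≡ 3 (mod 5). Now have (3/5).
5 ≡ 1 (mod 4), so quadratic reciprocity gives (3/5) = (5/3). Reduce: 5 ≡ 2 (mod 3). Now have (2/3).
Factor out 2: 2 = 2. Since 3 ≡ 3 (mod 8), (2/3) = -1. Now have -(1/3).
(1/3) = 1. Collecting the sign factors: -1.
Product: (1)·(-1) = -1.

-1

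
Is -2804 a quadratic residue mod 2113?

no

(-2804/2113)
  = (1422/2113)    [-2804 ≡ 1422 mod 2113]
  = (711/2113)    [2113 ≡ 1 mod 8 ⇒ (2/2113) = +1]
  = (2113/711)    [QR: 2113 ≡ 1 mod 4, sign kept]
  = (691/711)    [2113 ≡ 691 mod 711]
  = -(711/691)    [QR: both ≡ 3 mod 4, sign flips]
  = -(20/691)    [711 ≡ 20 mod 691]
  = -(5/691)    [691 ≡ 3 mod 8 ⇒ (2/691)^2 = +1]
  = -(691/5)    [QR: 5 ≡ 1 mod 4, sign kept]
  = -(1/5)    [691 ≡ 1 mod 5]
  = -1    [(1/5) = 1]
(-2804/2113) = -1, and 2113 is prime, so -2804 is not a quadratic residue mod 2113.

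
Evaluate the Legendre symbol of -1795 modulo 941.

-1

(-1795/941)
  = (87/941)    [-1795 ≡ 87 mod 941]
  = (941/87)    [QR: 941 ≡ 1 mod 4, sign kept]
  = (71/87)    [941 ≡ 71 mod 87]
  = -(87/71)    [QR: both ≡ 3 mod 4, sign flips]
  = -(16/71)    [87 ≡ 16 mod 71]
  = -(1/71)    [71 ≡ 7 mod 8 ⇒ (2/71)^4 = +1]
  = -1    [(1/71) = 1]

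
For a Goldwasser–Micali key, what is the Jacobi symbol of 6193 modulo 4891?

(6193|4891)
  = (1302|4891)    [6193 ≡ 1302 mod 4891]
  = -(651|4891)    [4891 ≡ 3 mod 8 ⇒ (2|4891) = -1]
  = (4891|651)    [QR: both ≡ 3 mod 4, sign flips]
  = (334|651)    [4891 ≡ 334 mod 651]
  = -(167|651)    [651 ≡ 3 mod 8 ⇒ (2|651) = -1]
  = (651|167)    [QR: both ≡ 3 mod 4, sign flips]
  = (150|167)    [651 ≡ 150 mod 167]
  = (75|167)    [167 ≡ 7 mod 8 ⇒ (2|167) = +1]
  = -(167|75)    [QR: both ≡ 3 mod 4, sign flips]
  = -(17|75)    [167 ≡ 17 mod 75]
  = -(75|17)    [QR: 17 ≡ 1 mod 4, sign kept]
  = -(7|17)    [75 ≡ 7 mod 17]
  = -(17|7)    [QR: 17 ≡ 1 mod 4, sign kept]
  = -(3|7)    [17 ≡ 3 mod 7]
  = (7|3)    [QR: both ≡ 3 mod 4, sign flips]
  = (1|3)    [7 ≡ 1 mod 3]
  = 1    [(1|3) = 1]

1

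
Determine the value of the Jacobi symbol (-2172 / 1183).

-1

Reduce the numerator: -2172 ≡ 194 (mod 1183), so (-2172 / 1183) = (194 / 1183).
Factor out 2: 194 = 2·97. Since 1183 ≡ 7 (mod 8), (2 / 1183) = +1. Now have (97 / 1183).
97 ≡ 1 (mod 4), so quadratic reciprocity gives (97 / 1183) = (1183 / 97). Reduce: 1183 ≡ 19 (mod 97). Now have (19 / 97).
97 ≡ 1 (mod 4), so quadratic reciprocity gives (19 / 97) = (97 / 19). Reduce: 97 ≡ 2 (mod 19). Now have (2 / 19).
Factor out 2: 2 = 2. Since 19 ≡ 3 (mod 8), (2 / 19) = -1. Now have -(1 / 19).
(1 / 19) = 1. Collecting the sign factors: -1.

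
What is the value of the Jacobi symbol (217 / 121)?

Reduce the numerator: 217 ≡ 96 (mod 121), so (217 / 121) = (96 / 121).
Factor out 2: 96 = 2^5·3. Since 121 ≡ 1 (mod 8), (2 / 121) = +1, and (2 / 121)^5 = +1. Now have (3 / 121).
121 ≡ 1 (mod 4), so quadratic reciprocity gives (3 / 121) = (121 / 3). Reduce: 121 ≡ 1 (mod 3). Now have (1 / 3).
(1 / 3) = 1. Collecting the sign factors: 1.

1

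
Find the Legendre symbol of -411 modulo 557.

Pull out -1: (-411/557) = (-1/557)·(411/557). Since 557 ≡ 1 (mod 4), (-1/557) = +1. Now have (411/557).
557 ≡ 1 (mod 4), so quadratic reciprocity gives (411/557) = (557/411). Reduce: 557 ≡ 146 (mod 411). Now have (146/411).
Factor out 2: 146 = 2·73. Since 411 ≡ 3 (mod 8), (2/411) = -1. Now have -(73/411).
73 ≡ 1 (mod 4), so quadratic reciprocity gives (73/411) = (411/73). Reduce: 411 ≡ 46 (mod 73). Now have -(46/73).
Factor out 2: 46 = 2·23. Since 73 ≡ 1 (mod 8), (2/73) = +1. Now have -(23/73).
73 ≡ 1 (mod 4), so quadratic reciprocity gives (23/73) = (73/23). Reduce: 73 ≡ 4 (mod 23). Now have -(4/23).
Factor out 2: 4 = 2^2. Since 23 ≡ 7 (mod 8), (2/23) = +1, and (2/23)^2 = +1. Now have -(1/23).
(1/23) = 1. Collecting the sign factors: -1.

-1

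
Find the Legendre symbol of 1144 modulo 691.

Reduce the numerator: 1144 ≡ 453 (mod 691), so (1144 / 691) = (453 / 691).
453 ≡ 1 (mod 4), so quadratic reciprocity gives (453 / 691) = (691 / 453). Reduce: 691 ≡ 238 (mod 453). Now have (238 / 453).
Factor out 2: 238 = 2·119. Since 453 ≡ 5 (mod 8), (2 / 453) = -1. Now have -(119 / 453).
453 ≡ 1 (mod 4), so quadratic reciprocity gives (119 / 453) = (453 / 119). Reduce: 453 ≡ 96 (mod 119). Now have -(96 / 119).
Factor out 2: 96 = 2^5·3. Since 119 ≡ 7 (mod 8), (2 / 119) = +1, and (2 / 119)^5 = +1. Now have -(3 / 119).
Both 3 ≡ 3 and 119 ≡ 3 (mod 4), so reciprocity gives (3 / 119) = -(119 / 3). Reduce: 119 ≡ 2 (mod 3). Now have (2 / 3).
Factor out 2: 2 = 2. Since 3 ≡ 3 (mod 8), (2 / 3) = -1. Now have -(1 / 3).
(1 / 3) = 1. Collecting the sign factors: -1.

-1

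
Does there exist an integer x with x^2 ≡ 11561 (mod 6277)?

Reduce the numerator: 11561 ≡ 5284 (mod 6277), so (11561/6277) = (5284/6277).
Factor out 2: 5284 = 2^2·1321. Since 6277 ≡ 5 (mod 8), (2/6277) = -1, and (2/6277)^2 = +1. Now have (1321/6277).
1321 ≡ 1 (mod 4), so quadratic reciprocity gives (1321/6277) = (6277/1321). Reduce: 6277 ≡ 993 (mod 1321). Now have (993/1321).
993 ≡ 1 (mod 4), so quadratic reciprocity gives (993/1321) = (1321/993). Reduce: 1321 ≡ 328 (mod 993). Now have (328/993).
Factor out 2: 328 = 2^3·41. Since 993 ≡ 1 (mod 8), (2/993) = +1, and (2/993)^3 = +1. Now have (41/993).
41 ≡ 1 (mod 4), so quadratic reciprocity gives (41/993) = (993/41). Reduce: 993 ≡ 9 (mod 41). Now have (9/41).
9 ≡ 1 (mod 4), so quadratic reciprocity gives (9/41) = (41/9). Reduce: 41 ≡ 5 (mod 9). Now have (5/9).
5 ≡ 1 (mod 4), so quadratic reciprocity gives (5/9) = (9/5). Reduce: 9 ≡ 4 (mod 5). Now have (4/5).
Factor out 2: 4 = 2^2. Since 5 ≡ 5 (mod 8), (2/5) = -1, and (2/5)^2 = +1. Now have (1/5).
(1/5) = 1. Collecting the sign factors: 1.
The Legendre symbol is 1, so x^2 ≡ 11561 (mod 6277) has solution.

yes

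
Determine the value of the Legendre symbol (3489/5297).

1

3489 ≡ 1 (mod 4), so quadratic reciprocity gives (3489/5297) = (5297/3489). Reduce: 5297 ≡ 1808 (mod 3489). Now have (1808/3489).
Factor out 2: 1808 = 2^4·113. Since 3489 ≡ 1 (mod 8), (2/3489) = +1, and (2/3489)^4 = +1. Now have (113/3489).
113 ≡ 1 (mod 4), so quadratic reciprocity gives (113/3489) = (3489/113). Reduce: 3489 ≡ 99 (mod 113). Now have (99/113).
113 ≡ 1 (mod 4), so quadratic reciprocity gives (99/113) = (113/99). Reduce: 113 ≡ 14 (mod 99). Now have (14/99).
Factor out 2: 14 = 2·7. Since 99 ≡ 3 (mod 8), (2/99) = -1. Now have -(7/99).
Both 7 ≡ 3 and 99 ≡ 3 (mod 4), so reciprocity gives (7/99) = -(99/7). Reduce: 99 ≡ 1 (mod 7). Now have (1/7).
(1/7) = 1. Collecting the sign factors: 1.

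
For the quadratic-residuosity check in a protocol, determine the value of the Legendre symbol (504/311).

1

Reduce the numerator: 504 ≡ 193 (mod 311), so (504/311) = (193/311).
193 ≡ 1 (mod 4), so quadratic reciprocity gives (193/311) = (311/193). Reduce: 311 ≡ 118 (mod 193). Now have (118/193).
Factor out 2: 118 = 2·59. Since 193 ≡ 1 (mod 8), (2/193) = +1. Now have (59/193).
193 ≡ 1 (mod 4), so quadratic reciprocity gives (59/193) = (193/59). Reduce: 193 ≡ 16 (mod 59). Now have (16/59).
Factor out 2: 16 = 2^4. Since 59 ≡ 3 (mod 8), (2/59) = -1, and (2/59)^4 = +1. Now have (1/59).
(1/59) = 1. Collecting the sign factors: 1.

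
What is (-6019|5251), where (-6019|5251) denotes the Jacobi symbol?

Reduce the numerator: -6019 ≡ 4483 (mod 5251), so (-6019|5251) = (4483|5251).
Both 4483 ≡ 3 and 5251 ≡ 3 (mod 4), so reciprocity gives (4483|5251) = -(5251|4483). Reduce: 5251 ≡ 768 (mod 4483). Now have -(768|4483).
Factor out 2: 768 = 2^8·3. Since 4483 ≡ 3 (mod 8), (2|4483) = -1, and (2|4483)^8 = +1. Now have -(3|4483).
Both 3 ≡ 3 and 4483 ≡ 3 (mod 4), so reciprocity gives (3|4483) = -(4483|3). Reduce: 4483 ≡ 1 (mod 3). Now have (1|3).
(1|3) = 1. Collecting the sign factors: 1.

1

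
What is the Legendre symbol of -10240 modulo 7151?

Pull out -1: (-10240/7151) = (-1/7151)·(10240/7151). Since 7151 ≡ 3 (mod 4), (-1/7151) = -1. Now have -(10240/7151).
Reduce the numerator: 10240 ≡ 3089 (mod 7151), so (10240/7151) = (3089/7151).
3089 ≡ 1 (mod 4), so quadratic reciprocity gives (3089/7151) = (7151/3089). Reduce: 7151 ≡ 973 (mod 3089). Now have -(973/3089).
973 ≡ 1 (mod 4), so quadratic reciprocity gives (973/3089) = (3089/973). Reduce: 3089 ≡ 170 (mod 973). Now have -(170/973).
Factor out 2: 170 = 2·85. Since 973 ≡ 5 (mod 8), (2/973) = -1. Now have (85/973).
85 ≡ 1 (mod 4), so quadratic reciprocity gives (85/973) = (973/85). Reduce: 973 ≡ 38 (mod 85). Now have (38/85).
Factor out 2: 38 = 2·19. Since 85 ≡ 5 (mod 8), (2/85) = -1. Now have -(19/85).
85 ≡ 1 (mod 4), so quadratic reciprocity gives (19/85) = (85/19). Reduce: 85 ≡ 9 (mod 19). Now have -(9/19).
9 ≡ 1 (mod 4), so quadratic reciprocity gives (9/19) = (19/9). Reduce: 19 ≡ 1 (mod 9). Now have -(1/9).
(1/9) = 1. Collecting the sign factors: -1.

-1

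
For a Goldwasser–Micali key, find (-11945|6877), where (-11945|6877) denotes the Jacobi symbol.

-1

(-11945|6877)
  = (11945|6877)    [6877 ≡ 1 mod 4 ⇒ (-1|6877) = +1]
  = (5068|6877)    [11945 ≡ 5068 mod 6877]
  = (1267|6877)    [6877 ≡ 5 mod 8 ⇒ (2|6877)^2 = +1]
  = (6877|1267)    [QR: 6877 ≡ 1 mod 4, sign kept]
  = (542|1267)    [6877 ≡ 542 mod 1267]
  = -(271|1267)    [1267 ≡ 3 mod 8 ⇒ (2|1267) = -1]
  = (1267|271)    [QR: both ≡ 3 mod 4, sign flips]
  = (183|271)    [1267 ≡ 183 mod 271]
  = -(271|183)    [QR: both ≡ 3 mod 4, sign flips]
  = -(88|183)    [271 ≡ 88 mod 183]
  = -(11|183)    [183 ≡ 7 mod 8 ⇒ (2|183)^3 = +1]
  = (183|11)    [QR: both ≡ 3 mod 4, sign flips]
  = (7|11)    [183 ≡ 7 mod 11]
  = -(11|7)    [QR: both ≡ 3 mod 4, sign flips]
  = -(4|7)    [11 ≡ 4 mod 7]
  = -(1|7)    [7 ≡ 7 mod 8 ⇒ (2|7)^2 = +1]
  = -1    [(1|7) = 1]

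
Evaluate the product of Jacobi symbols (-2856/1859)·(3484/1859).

By multiplicativity, (-2856·3484/1859) = (-2856/1859)·(3484/1859).
First factor (-2856/1859):
(-2856/1859)
  = (862/1859)    [-2856 ≡ 862 mod 1859]
  = -(431/1859)    [1859 ≡ 3 mod 8 ⇒ (2/1859) = -1]
  = (1859/431)    [QR: both ≡ 3 mod 4, sign flips]
  = (135/431)    [1859 ≡ 135 mod 431]
  = -(431/135)    [QR: both ≡ 3 mod 4, sign flips]
  = -(26/135)    [431 ≡ 26 mod 135]
  = -(13/135)    [135 ≡ 7 mod 8 ⇒ (2/135) = +1]
  = -(135/13)    [QR: 13 ≡ 1 mod 4, sign kept]
  = -(5/13)    [135 ≡ 5 mod 13]
  = -(13/5)    [QR: 5 ≡ 1 mod 4, sign kept]
  = -(3/5)    [13 ≡ 3 mod 5]
  = -(5/3)    [QR: 5 ≡ 1 mod 4, sign kept]
  = -(2/3)    [5 ≡ 2 mod 3]
  = (1/3)    [3 ≡ 3 mod 8 ⇒ (2/3) = -1]
  = 1    [(1/3) = 1]
Second factor (3484/1859):
(3484/1859)
  = (1625/1859)    [3484 ≡ 1625 mod 1859]
  = (1859/1625)    [QR: 1625 ≡ 1 mod 4, sign kept]
  = (234/1625)    [1859 ≡ 234 mod 1625]
  = (117/1625)    [1625 ≡ 1 mod 8 ⇒ (2/1625) = +1]
  = (1625/117)    [QR: 117 ≡ 1 mod 4, sign kept]
  = (104/117)    [1625 ≡ 104 mod 117]
  = -(13/117)    [117 ≡ 5 mod 8 ⇒ (2/117)^3 = -1]
  = -(117/13)    [QR: 13 ≡ 1 mod 4, sign kept]
  = -(0/13)    [117 ≡ 0 mod 13]
  = 0    [numerator 0, gcd > 1]
Product: (1)·(0) = 0.

0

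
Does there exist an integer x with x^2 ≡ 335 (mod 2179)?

no

Both 335 ≡ 3 and 2179 ≡ 3 (mod 4), so reciprocity gives (335/2179) = -(2179/335). Reduce: 2179 ≡ 169 (mod 335). Now have -(169/335).
169 ≡ 1 (mod 4), so quadratic reciprocity gives (169/335) = (335/169). Reduce: 335 ≡ 166 (mod 169). Now have -(166/169).
Factor out 2: 166 = 2·83. Since 169 ≡ 1 (mod 8), (2/169) = +1. Now have -(83/169).
169 ≡ 1 (mod 4), so quadratic reciprocity gives (83/169) = (169/83). Reduce: 169 ≡ 3 (mod 83). Now have -(3/83).
Both 3 ≡ 3 and 83 ≡ 3 (mod 4), so reciprocity gives (3/83) = -(83/3). Reduce: 83 ≡ 2 (mod 3). Now have (2/3).
Factor out 2: 2 = 2. Since 3 ≡ 3 (mod 8), (2/3) = -1. Now have -(1/3).
(1/3) = 1. Collecting the sign factors: -1.
The Legendre symbol is -1, so x^2 ≡ 335 (mod 2179) has no solution.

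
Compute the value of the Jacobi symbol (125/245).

0

125 ≡ 1 (mod 4), so quadratic reciprocity gives (125/245) = (245/125). Reduce: 245 ≡ 120 (mod 125). Now have (120/125).
Factor out 2: 120 = 2^3·15. Since 125 ≡ 5 (mod 8), (2/125) = -1, and (2/125)^3 = -1. Now have -(15/125).
125 ≡ 1 (mod 4), so quadratic reciprocity gives (15/125) = (125/15). Reduce: 125 ≡ 5 (mod 15). Now have -(5/15).
5 ≡ 1 (mod 4), so quadratic reciprocity gives (5/15) = (15/5). Reduce: 15 ≡ 0 (mod 5). Now have -(0/5).
The numerator is now 0 with denominator 5 > 1: the symbol is 0.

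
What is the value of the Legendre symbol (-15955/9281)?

(-15955/9281)
  = (2607/9281)    [-15955 ≡ 2607 mod 9281]
  = (9281/2607)    [QR: 9281 ≡ 1 mod 4, sign kept]
  = (1460/2607)    [9281 ≡ 1460 mod 2607]
  = (365/2607)    [2607 ≡ 7 mod 8 ⇒ (2/2607)^2 = +1]
  = (2607/365)    [QR: 365 ≡ 1 mod 4, sign kept]
  = (52/365)    [2607 ≡ 52 mod 365]
  = (13/365)    [365 ≡ 5 mod 8 ⇒ (2/365)^2 = +1]
  = (365/13)    [QR: 13 ≡ 1 mod 4, sign kept]
  = (1/13)    [365 ≡ 1 mod 13]
  = 1    [(1/13) = 1]

1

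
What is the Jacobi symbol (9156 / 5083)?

(9156 / 5083)
  = (4073 / 5083)    [9156 ≡ 4073 mod 5083]
  = (5083 / 4073)    [QR: 4073 ≡ 1 mod 4, sign kept]
  = (1010 / 4073)    [5083 ≡ 1010 mod 4073]
  = (505 / 4073)    [4073 ≡ 1 mod 8 ⇒ (2 / 4073) = +1]
  = (4073 / 505)    [QR: 505 ≡ 1 mod 4, sign kept]
  = (33 / 505)    [4073 ≡ 33 mod 505]
  = (505 / 33)    [QR: 33 ≡ 1 mod 4, sign kept]
  = (10 / 33)    [505 ≡ 10 mod 33]
  = (5 / 33)    [33 ≡ 1 mod 8 ⇒ (2 / 33) = +1]
  = (33 / 5)    [QR: 5 ≡ 1 mod 4, sign kept]
  = (3 / 5)    [33 ≡ 3 mod 5]
  = (5 / 3)    [QR: 5 ≡ 1 mod 4, sign kept]
  = (2 / 3)    [5 ≡ 2 mod 3]
  = -(1 / 3)    [3 ≡ 3 mod 8 ⇒ (2 / 3) = -1]
  = -1    [(1 / 3) = 1]

-1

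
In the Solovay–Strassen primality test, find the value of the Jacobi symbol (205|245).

205 ≡ 1 (mod 4), so quadratic reciprocity gives (205|245) = (245|205). Reduce: 245 ≡ 40 (mod 205). Now have (40|205).
Factor out 2: 40 = 2^3·5. Since 205 ≡ 5 (mod 8), (2|205) = -1, and (2|205)^3 = -1. Now have -(5|205).
5 ≡ 1 (mod 4), so quadratic reciprocity gives (5|205) = (205|5). Reduce: 205 ≡ 0 (mod 5). Now have -(0|5).
The numerator is now 0 with denominator 5 > 1: the symbol is 0.

0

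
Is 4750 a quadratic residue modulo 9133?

no

Factor out 2: 4750 = 2·2375. Since 9133 ≡ 5 (mod 8), (2/9133) = -1. Now have -(2375/9133).
9133 ≡ 1 (mod 4), so quadratic reciprocity gives (2375/9133) = (9133/2375). Reduce: 9133 ≡ 2008 (mod 2375). Now have -(2008/2375).
Factor out 2: 2008 = 2^3·251. Since 2375 ≡ 7 (mod 8), (2/2375) = +1, and (2/2375)^3 = +1. Now have -(251/2375).
Both 251 ≡ 3 and 2375 ≡ 3 (mod 4), so reciprocity gives (251/2375) = -(2375/251). Reduce: 2375 ≡ 116 (mod 251). Now have (116/251).
Factor out 2: 116 = 2^2·29. Since 251 ≡ 3 (mod 8), (2/251) = -1, and (2/251)^2 = +1. Now have (29/251).
29 ≡ 1 (mod 4), so quadratic reciprocity gives (29/251) = (251/29). Reduce: 251 ≡ 19 (mod 29). Now have (19/29).
29 ≡ 1 (mod 4), so quadratic reciprocity gives (19/29) = (29/19). Reduce: 29 ≡ 10 (mod 19). Now have (10/19).
Factor out 2: 10 = 2·5. Since 19 ≡ 3 (mod 8), (2/19) = -1. Now have -(5/19).
5 ≡ 1 (mod 4), so quadratic reciprocity gives (5/19) = (19/5). Reduce: 19 ≡ 4 (mod 5). Now have -(4/5).
Factor out 2: 4 = 2^2. Since 5 ≡ 5 (mod 8), (2/5) = -1, and (2/5)^2 = +1. Now have -(1/5).
(1/5) = 1. Collecting the sign factors: -1.
(4750/9133) = -1, and 9133 is prime, so 4750 is not a quadratic residue mod 9133.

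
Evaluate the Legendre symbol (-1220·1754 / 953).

-1

By multiplicativity, (-1220·1754 / 953) = (-1220 / 953)·(1754 / 953).
First factor (-1220 / 953):
(-1220 / 953)
  = (1220 / 953)    [953 ≡ 1 mod 4 ⇒ (-1 / 953) = +1]
  = (267 / 953)    [1220 ≡ 267 mod 953]
  = (953 / 267)    [QR: 953 ≡ 1 mod 4, sign kept]
  = (152 / 267)    [953 ≡ 152 mod 267]
  = -(19 / 267)    [267 ≡ 3 mod 8 ⇒ (2 / 267)^3 = -1]
  = (267 / 19)    [QR: both ≡ 3 mod 4, sign flips]
  = (1 / 19)    [267 ≡ 1 mod 19]
  = 1    [(1 / 19) = 1]
Second factor (1754 / 953):
(1754 / 953)
  = (801 / 953)    [1754 ≡ 801 mod 953]
  = (953 / 801)    [QR: 801 ≡ 1 mod 4, sign kept]
  = (152 / 801)    [953 ≡ 152 mod 801]
  = (19 / 801)    [801 ≡ 1 mod 8 ⇒ (2 / 801)^3 = +1]
  = (801 / 19)    [QR: 801 ≡ 1 mod 4, sign kept]
  = (3 / 19)    [801 ≡ 3 mod 19]
  = -(19 / 3)    [QR: both ≡ 3 mod 4, sign flips]
  = -(1 / 3)    [19 ≡ 1 mod 3]
  = -1    [(1 / 3) = 1]
Product: (1)·(-1) = -1.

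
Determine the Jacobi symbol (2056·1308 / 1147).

By multiplicativity, (2056·1308 / 1147) = (2056 / 1147)·(1308 / 1147).
First factor (2056 / 1147):
Reduce the numerator: 2056 ≡ 909 (mod 1147), so (2056 / 1147) = (909 / 1147).
909 ≡ 1 (mod 4), so quadratic reciprocity gives (909 / 1147) = (1147 / 909). Reduce: 1147 ≡ 238 (mod 909). Now have (238 / 909).
Factor out 2: 238 = 2·119. Since 909 ≡ 5 (mod 8), (2 / 909) = -1. Now have -(119 / 909).
909 ≡ 1 (mod 4), so quadratic reciprocity gives (119 / 909) = (909 / 119). Reduce: 909 ≡ 76 (mod 119). Now have -(76 / 119).
Factor out 2: 76 = 2^2·19. Since 119 ≡ 7 (mod 8), (2 / 119) = +1, and (2 / 119)^2 = +1. Now have -(19 / 119).
Both 19 ≡ 3 and 119 ≡ 3 (mod 4), so reciprocity gives (19 / 119) = -(119 / 19). Reduce: 119 ≡ 5 (mod 19). Now have (5 / 19).
5 ≡ 1 (mod 4), so quadratic reciprocity gives (5 / 19) = (19 / 5). Reduce: 19 ≡ 4 (mod 5). Now have (4 / 5).
Factor out 2: 4 = 2^2. Since 5 ≡ 5 (mod 8), (2 / 5) = -1, and (2 / 5)^2 = +1. Now have (1 / 5).
(1 / 5) = 1. Collecting the sign factors: 1.
Second factor (1308 / 1147):
Reduce the numerator: 1308 ≡ 161 (mod 1147), so (1308 / 1147) = (161 / 1147).
161 ≡ 1 (mod 4), so quadratic reciprocity gives (161 / 1147) = (1147 / 161). Reduce: 1147 ≡ 20 (mod 161). Now have (20 / 161).
Factor out 2: 20 = 2^2·5. Since 161 ≡ 1 (mod 8), (2 / 161) = +1, and (2 / 161)^2 = +1. Now have (5 / 161).
5 ≡ 1 (mod 4), so quadratic reciprocity gives (5 / 161) = (161 / 5). Reduce: 161 ≡ 1 (mod 5). Now have (1 / 5).
(1 / 5) = 1. Collecting the sign factors: 1.
Product: (1)·(1) = 1.

1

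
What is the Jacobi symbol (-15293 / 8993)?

-1

Pull out -1: (-15293 / 8993) = (-1 / 8993)·(15293 / 8993). Since 8993 ≡ 1 (mod 4), (-1 / 8993) = +1. Now have (15293 / 8993).
Reduce the numerator: 15293 ≡ 6300 (mod 8993), so (15293 / 8993) = (6300 / 8993).
Factor out 2: 6300 = 2^2·1575. Since 8993 ≡ 1 (mod 8), (2 / 8993) = +1, and (2 / 8993)^2 = +1. Now have (1575 / 8993).
8993 ≡ 1 (mod 4), so quadratic reciprocity gives (1575 / 8993) = (8993 / 1575). Reduce: 8993 ≡ 1118 (mod 1575). Now have (1118 / 1575).
Factor out 2: 1118 = 2·559. Since 1575 ≡ 7 (mod 8), (2 / 1575) = +1. Now have (559 / 1575).
Both 559 ≡ 3 and 1575 ≡ 3 (mod 4), so reciprocity gives (559 / 1575) = -(1575 / 559). Reduce: 1575 ≡ 457 (mod 559). Now have -(457 / 559).
457 ≡ 1 (mod 4), so quadratic reciprocity gives (457 / 559) = (559 / 457). Reduce: 559 ≡ 102 (mod 457). Now have -(102 / 457).
Factor out 2: 102 = 2·51. Since 457 ≡ 1 (mod 8), (2 / 457) = +1. Now have -(51 / 457).
457 ≡ 1 (mod 4), so quadratic reciprocity gives (51 / 457) = (457 / 51). Reduce: 457 ≡ 49 (mod 51). Now have -(49 / 51).
49 ≡ 1 (mod 4), so quadratic reciprocity gives (49 / 51) = (51 / 49). Reduce: 51 ≡ 2 (mod 49). Now have -(2 / 49).
Factor out 2: 2 = 2. Since 49 ≡ 1 (mod 8), (2 / 49) = +1. Now have -(1 / 49).
(1 / 49) = 1. Collecting the sign factors: -1.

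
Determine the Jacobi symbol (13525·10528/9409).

1

By multiplicativity, (13525·10528/9409) = (13525/9409)·(10528/9409).
First factor (13525/9409):
Reduce the numerator: 13525 ≡ 4116 (mod 9409), so (13525/9409) = (4116/9409).
Factor out 2: 4116 = 2^2·1029. Since 9409 ≡ 1 (mod 8), (2/9409) = +1, and (2/9409)^2 = +1. Now have (1029/9409).
1029 ≡ 1 (mod 4), so quadratic reciprocity gives (1029/9409) = (9409/1029). Reduce: 9409 ≡ 148 (mod 1029). Now have (148/1029).
Factor out 2: 148 = 2^2·37. Since 1029 ≡ 5 (mod 8), (2/1029) = -1, and (2/1029)^2 = +1. Now have (37/1029).
37 ≡ 1 (mod 4), so quadratic reciprocity gives (37/1029) = (1029/37). Reduce: 1029 ≡ 30 (mod 37). Now have (30/37).
Factor out 2: 30 = 2·15. Since 37 ≡ 5 (mod 8), (2/37) = -1. Now have -(15/37).
37 ≡ 1 (mod 4), so quadratic reciprocity gives (15/37) = (37/15). Reduce: 37 ≡ 7 (mod 15). Now have -(7/15).
Both 7 ≡ 3 and 15 ≡ 3 (mod 4), so reciprocity gives (7/15) = -(15/7). Reduce: 15 ≡ 1 (mod 7). Now have (1/7).
(1/7) = 1. Collecting the sign factors: 1.
Second factor (10528/9409):
Reduce the numerator: 10528 ≡ 1119 (mod 9409), so (10528/9409) = (1119/9409).
9409 ≡ 1 (mod 4), so quadratic reciprocity gives (1119/9409) = (9409/1119). Reduce: 9409 ≡ 457 (mod 1119). Now have (457/1119).
457 ≡ 1 (mod 4), so quadratic reciprocity gives (457/1119) = (1119/457). Reduce: 1119 ≡ 205 (mod 457). Now have (205/457).
205 ≡ 1 (mod 4), so quadratic reciprocity gives (205/457) = (457/205). Reduce: 457 ≡ 47 (mod 205). Now have (47/205).
205 ≡ 1 (mod 4), so quadratic reciprocity gives (47/205) = (205/47). Reduce: 205 ≡ 17 (mod 47). Now have (17/47).
17 ≡ 1 (mod 4), so quadratic reciprocity gives (17/47) = (47/17). Reduce: 47 ≡ 13 (mod 17). Now have (13/17).
13 ≡ 1 (mod 4), so quadratic reciprocity gives (13/17) = (17/13). Reduce: 17 ≡ 4 (mod 13). Now have (4/13).
Factor out 2: 4 = 2^2. Since 13 ≡ 5 (mod 8), (2/13) = -1, and (2/13)^2 = +1. Now have (1/13).
(1/13) = 1. Collecting the sign factors: 1.
Product: (1)·(1) = 1.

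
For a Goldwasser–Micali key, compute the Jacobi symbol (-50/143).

Reduce the numerator: -50 ≡ 93 (mod 143), so (-50/143) = (93/143).
93 ≡ 1 (mod 4), so quadratic reciprocity gives (93/143) = (143/93). Reduce: 143 ≡ 50 (mod 93). Now have (50/93).
Factor out 2: 50 = 2·25. Since 93 ≡ 5 (mod 8), (2/93) = -1. Now have -(25/93).
25 ≡ 1 (mod 4), so quadratic reciprocity gives (25/93) = (93/25). Reduce: 93 ≡ 18 (mod 25). Now have -(18/25).
Factor out 2: 18 = 2·9. Since 25 ≡ 1 (mod 8), (2/25) = +1. Now have -(9/25).
9 ≡ 1 (mod 4), so quadratic reciprocity gives (9/25) = (25/9). Reduce: 25 ≡ 7 (mod 9). Now have -(7/9).
9 ≡ 1 (mod 4), so quadratic reciprocity gives (7/9) = (9/7). Reduce: 9 ≡ 2 (mod 7). Now have -(2/7).
Factor out 2: 2 = 2. Since 7 ≡ 7 (mod 8), (2/7) = +1. Now have -(1/7).
(1/7) = 1. Collecting the sign factors: -1.

-1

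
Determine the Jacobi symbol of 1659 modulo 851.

Reduce the numerator: 1659 ≡ 808 (mod 851), so (1659/851) = (808/851).
Factor out 2: 808 = 2^3·101. Since 851 ≡ 3 (mod 8), (2/851) = -1, and (2/851)^3 = -1. Now have -(101/851).
101 ≡ 1 (mod 4), so quadratic reciprocity gives (101/851) = (851/101). Reduce: 851 ≡ 43 (mod 101). Now have -(43/101).
101 ≡ 1 (mod 4), so quadratic reciprocity gives (43/101) = (101/43). Reduce: 101 ≡ 15 (mod 43). Now have -(15/43).
Both 15 ≡ 3 and 43 ≡ 3 (mod 4), so reciprocity gives (15/43) = -(43/15). Reduce: 43 ≡ 13 (mod 15). Now have (13/15).
13 ≡ 1 (mod 4), so quadratic reciprocity gives (13/15) = (15/13). Reduce: 15 ≡ 2 (mod 13). Now have (2/13).
Factor out 2: 2 = 2. Since 13 ≡ 5 (mod 8), (2/13) = -1. Now have -(1/13).
(1/13) = 1. Collecting the sign factors: -1.

-1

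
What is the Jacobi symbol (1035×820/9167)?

1

By multiplicativity, (1035·820/9167) = (1035/9167)·(820/9167).
First factor (1035/9167):
Both 1035 ≡ 3 and 9167 ≡ 3 (mod 4), so reciprocity gives (1035/9167) = -(9167/1035). Reduce: 9167 ≡ 887 (mod 1035). Now have -(887/1035).
Both 887 ≡ 3 and 1035 ≡ 3 (mod 4), so reciprocity gives (887/1035) = -(1035/887). Reduce: 1035 ≡ 148 (mod 887). Now have (148/887).
Factor out 2: 148 = 2^2·37. Since 887 ≡ 7 (mod 8), (2/887) = +1, and (2/887)^2 = +1. Now have (37/887).
37 ≡ 1 (mod 4), so quadratic reciprocity gives (37/887) = (887/37). Reduce: 887 ≡ 36 (mod 37). Now have (36/37).
Factor out 2: 36 = 2^2·9. Since 37 ≡ 5 (mod 8), (2/37) = -1, and (2/37)^2 = +1. Now have (9/37).
9 ≡ 1 (mod 4), so quadratic reciprocity gives (9/37) = (37/9). Reduce: 37 ≡ 1 (mod 9). Now have (1/9).
(1/9) = 1. Collecting the sign factors: 1.
Second factor (820/9167):
Factor out 2: 820 = 2^2·205. Since 9167 ≡ 7 (mod 8), (2/9167) = +1, and (2/9167)^2 = +1. Now have (205/9167).
205 ≡ 1 (mod 4), so quadratic reciprocity gives (205/9167) = (9167/205). Reduce: 9167 ≡ 147 (mod 205). Now have (147/205).
205 ≡ 1 (mod 4), so quadratic reciprocity gives (147/205) = (205/147). Reduce: 205 ≡ 58 (mod 147). Now have (58/147).
Factor out 2: 58 = 2·29. Since 147 ≡ 3 (mod 8), (2/147) = -1. Now have -(29/147).
29 ≡ 1 (mod 4), so quadratic reciprocity gives (29/147) = (147/29). Reduce: 147 ≡ 2 (mod 29). Now have -(2/29).
Factor out 2: 2 = 2. Since 29 ≡ 5 (mod 8), (2/29) = -1. Now have (1/29).
(1/29) = 1. Collecting the sign factors: 1.
Product: (1)·(1) = 1.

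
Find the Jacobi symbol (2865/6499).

1

2865 ≡ 1 (mod 4), so quadratic reciprocity gives (2865/6499) = (6499/2865). Reduce: 6499 ≡ 769 (mod 2865). Now have (769/2865).
769 ≡ 1 (mod 4), so quadratic reciprocity gives (769/2865) = (2865/769). Reduce: 2865 ≡ 558 (mod 769). Now have (558/769).
Factor out 2: 558 = 2·279. Since 769 ≡ 1 (mod 8), (2/769) = +1. Now have (279/769).
769 ≡ 1 (mod 4), so quadratic reciprocity gives (279/769) = (769/279). Reduce: 769 ≡ 211 (mod 279). Now have (211/279).
Both 211 ≡ 3 and 279 ≡ 3 (mod 4), so reciprocity gives (211/279) = -(279/211). Reduce: 279 ≡ 68 (mod 211). Now have -(68/211).
Factor out 2: 68 = 2^2·17. Since 211 ≡ 3 (mod 8), (2/211) = -1, and (2/211)^2 = +1. Now have -(17/211).
17 ≡ 1 (mod 4), so quadratic reciprocity gives (17/211) = (211/17). Reduce: 211 ≡ 7 (mod 17). Now have -(7/17).
17 ≡ 1 (mod 4), so quadratic reciprocity gives (7/17) = (17/7). Reduce: 17 ≡ 3 (mod 7). Now have -(3/7).
Both 3 ≡ 3 and 7 ≡ 3 (mod 4), so reciprocity gives (3/7) = -(7/3). Reduce: 7 ≡ 1 (mod 3). Now have (1/3).
(1/3) = 1. Collecting the sign factors: 1.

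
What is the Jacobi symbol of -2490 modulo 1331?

-1

Reduce the numerator: -2490 ≡ 172 (mod 1331), so (-2490|1331) = (172|1331).
Factor out 2: 172 = 2^2·43. Since 1331 ≡ 3 (mod 8), (2|1331) = -1, and (2|1331)^2 = +1. Now have (43|1331).
Both 43 ≡ 3 and 1331 ≡ 3 (mod 4), so reciprocity gives (43|1331) = -(1331|43). Reduce: 1331 ≡ 41 (mod 43). Now have -(41|43).
41 ≡ 1 (mod 4), so quadratic reciprocity gives (41|43) = (43|41). Reduce: 43 ≡ 2 (mod 41). Now have -(2|41).
Factor out 2: 2 = 2. Since 41 ≡ 1 (mod 8), (2|41) = +1. Now have -(1|41).
(1|41) = 1. Collecting the sign factors: -1.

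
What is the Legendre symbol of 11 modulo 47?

-1

(11|47)
  = -(47|11)    [QR: both ≡ 3 mod 4, sign flips]
  = -(3|11)    [47 ≡ 3 mod 11]
  = (11|3)    [QR: both ≡ 3 mod 4, sign flips]
  = (2|3)    [11 ≡ 2 mod 3]
  = -(1|3)    [3 ≡ 3 mod 8 ⇒ (2|3) = -1]
  = -1    [(1|3) = 1]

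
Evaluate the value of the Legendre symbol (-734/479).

Pull out -1: (-734/479) = (-1/479)·(734/479). Since 479 ≡ 3 (mod 4), (-1/479) = -1. Now have -(734/479).
Reduce the numerator: 734 ≡ 255 (mod 479), so (734/479) = (255/479).
Both 255 ≡ 3 and 479 ≡ 3 (mod 4), so reciprocity gives (255/479) = -(479/255). Reduce: 479 ≡ 224 (mod 255). Now have (224/255).
Factor out 2: 224 = 2^5·7. Since 255 ≡ 7 (mod 8), (2/255) = +1, and (2/255)^5 = +1. Now have (7/255).
Both 7 ≡ 3 and 255 ≡ 3 (mod 4), so reciprocity gives (7/255) = -(255/7). Reduce: 255 ≡ 3 (mod 7). Now have -(3/7).
Both 3 ≡ 3 and 7 ≡ 3 (mod 4), so reciprocity gives (3/7) = -(7/3). Reduce: 7 ≡ 1 (mod 3). Now have (1/3).
(1/3) = 1. Collecting the sign factors: 1.

1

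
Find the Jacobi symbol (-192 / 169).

(-192 / 169)
  = (146 / 169)    [-192 ≡ 146 mod 169]
  = (73 / 169)    [169 ≡ 1 mod 8 ⇒ (2 / 169) = +1]
  = (169 / 73)    [QR: 73 ≡ 1 mod 4, sign kept]
  = (23 / 73)    [169 ≡ 23 mod 73]
  = (73 / 23)    [QR: 73 ≡ 1 mod 4, sign kept]
  = (4 / 23)    [73 ≡ 4 mod 23]
  = (1 / 23)    [23 ≡ 7 mod 8 ⇒ (2 / 23)^2 = +1]
  = 1    [(1 / 23) = 1]

1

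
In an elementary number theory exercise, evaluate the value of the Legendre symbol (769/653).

-1

Reduce the numerator: 769 ≡ 116 (mod 653), so (769/653) = (116/653).
Factor out 2: 116 = 2^2·29. Since 653 ≡ 5 (mod 8), (2/653) = -1, and (2/653)^2 = +1. Now have (29/653).
29 ≡ 1 (mod 4), so quadratic reciprocity gives (29/653) = (653/29). Reduce: 653 ≡ 15 (mod 29). Now have (15/29).
29 ≡ 1 (mod 4), so quadratic reciprocity gives (15/29) = (29/15). Reduce: 29 ≡ 14 (mod 15). Now have (14/15).
Factor out 2: 14 = 2·7. Since 15 ≡ 7 (mod 8), (2/15) = +1. Now have (7/15).
Both 7 ≡ 3 and 15 ≡ 3 (mod 4), so reciprocity gives (7/15) = -(15/7). Reduce: 15 ≡ 1 (mod 7). Now have -(1/7).
(1/7) = 1. Collecting the sign factors: -1.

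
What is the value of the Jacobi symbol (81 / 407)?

(81 / 407)
  = (407 / 81)    [QR: 81 ≡ 1 mod 4, sign kept]
  = (2 / 81)    [407 ≡ 2 mod 81]
  = (1 / 81)    [81 ≡ 1 mod 8 ⇒ (2 / 81) = +1]
  = 1    [(1 / 81) = 1]

1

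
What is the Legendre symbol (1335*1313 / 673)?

By multiplicativity, (1335·1313 / 673) = (1335 / 673)·(1313 / 673).
First factor (1335 / 673):
(1335 / 673)
  = (662 / 673)    [1335 ≡ 662 mod 673]
  = (331 / 673)    [673 ≡ 1 mod 8 ⇒ (2 / 673) = +1]
  = (673 / 331)    [QR: 673 ≡ 1 mod 4, sign kept]
  = (11 / 331)    [673 ≡ 11 mod 331]
  = -(331 / 11)    [QR: both ≡ 3 mod 4, sign flips]
  = -(1 / 11)    [331 ≡ 1 mod 11]
  = -1    [(1 / 11) = 1]
Second factor (1313 / 673):
(1313 / 673)
  = (640 / 673)    [1313 ≡ 640 mod 673]
  = (5 / 673)    [673 ≡ 1 mod 8 ⇒ (2 / 673)^7 = +1]
  = (673 / 5)    [QR: 5 ≡ 1 mod 4, sign kept]
  = (3 / 5)    [673 ≡ 3 mod 5]
  = (5 / 3)    [QR: 5 ≡ 1 mod 4, sign kept]
  = (2 / 3)    [5 ≡ 2 mod 3]
  = -(1 / 3)    [3 ≡ 3 mod 8 ⇒ (2 / 3) = -1]
  = -1    [(1 / 3) = 1]
Product: (-1)·(-1) = 1.

1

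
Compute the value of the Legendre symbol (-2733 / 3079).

(-2733 / 3079)
  = (346 / 3079)    [-2733 ≡ 346 mod 3079]
  = (173 / 3079)    [3079 ≡ 7 mod 8 ⇒ (2 / 3079) = +1]
  = (3079 / 173)    [QR: 173 ≡ 1 mod 4, sign kept]
  = (138 / 173)    [3079 ≡ 138 mod 173]
  = -(69 / 173)    [173 ≡ 5 mod 8 ⇒ (2 / 173) = -1]
  = -(173 / 69)    [QR: 69 ≡ 1 mod 4, sign kept]
  = -(35 / 69)    [173 ≡ 35 mod 69]
  = -(69 / 35)    [QR: 69 ≡ 1 mod 4, sign kept]
  = -(34 / 35)    [69 ≡ 34 mod 35]
  = (17 / 35)    [35 ≡ 3 mod 8 ⇒ (2 / 35) = -1]
  = (35 / 17)    [QR: 17 ≡ 1 mod 4, sign kept]
  = (1 / 17)    [35 ≡ 1 mod 17]
  = 1    [(1 / 17) = 1]

1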